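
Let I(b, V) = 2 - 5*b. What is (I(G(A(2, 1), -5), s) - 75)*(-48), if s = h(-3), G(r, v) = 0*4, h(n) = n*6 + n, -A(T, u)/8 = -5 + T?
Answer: 3504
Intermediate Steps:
A(T, u) = 40 - 8*T (A(T, u) = -8*(-5 + T) = 40 - 8*T)
h(n) = 7*n (h(n) = 6*n + n = 7*n)
G(r, v) = 0
s = -21 (s = 7*(-3) = -21)
(I(G(A(2, 1), -5), s) - 75)*(-48) = ((2 - 5*0) - 75)*(-48) = ((2 + 0) - 75)*(-48) = (2 - 75)*(-48) = -73*(-48) = 3504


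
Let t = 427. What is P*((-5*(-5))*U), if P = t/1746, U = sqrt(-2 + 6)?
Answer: 10675/873 ≈ 12.228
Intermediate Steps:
U = 2 (U = sqrt(4) = 2)
P = 427/1746 ≈ 0.24456
P*((-5*(-5))*U) = 427*(-5*(-5)*2)/1746 = 427*(25*2)/1746 = (427/1746)*50 = 10675/873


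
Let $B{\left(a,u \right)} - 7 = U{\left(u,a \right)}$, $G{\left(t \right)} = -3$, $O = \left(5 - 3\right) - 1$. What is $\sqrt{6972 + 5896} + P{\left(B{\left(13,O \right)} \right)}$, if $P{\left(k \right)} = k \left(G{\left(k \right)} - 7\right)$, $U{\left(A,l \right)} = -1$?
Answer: $-60 + 2 \sqrt{3217} \approx 53.437$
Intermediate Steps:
$O = 1$ ($O = 2 - 1 = 1$)
$B{\left(a,u \right)} = 6$ ($B{\left(a,u \right)} = 7 - 1 = 6$)
$P{\left(k \right)} = - 10 k$ ($P{\left(k \right)} = k \left(-3 - 7\right) = k \left(-10\right) = - 10 k$)
$\sqrt{6972 + 5896} + P{\left(B{\left(13,O \right)} \right)} = \sqrt{6972 + 5896} - 60 = \sqrt{12868} - 60 = 2 \sqrt{3217} - 60 = -60 + 2 \sqrt{3217}$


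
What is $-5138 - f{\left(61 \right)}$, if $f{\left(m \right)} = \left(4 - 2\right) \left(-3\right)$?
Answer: $-5132$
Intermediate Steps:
$f{\left(m \right)} = -6$ ($f{\left(m \right)} = 2 \left(-3\right) = -6$)
$-5138 - f{\left(61 \right)} = -5138 - -6 = -5138 + 6 = -5132$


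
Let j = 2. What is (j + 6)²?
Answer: 64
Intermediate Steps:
(j + 6)² = (2 + 6)² = 8² = 64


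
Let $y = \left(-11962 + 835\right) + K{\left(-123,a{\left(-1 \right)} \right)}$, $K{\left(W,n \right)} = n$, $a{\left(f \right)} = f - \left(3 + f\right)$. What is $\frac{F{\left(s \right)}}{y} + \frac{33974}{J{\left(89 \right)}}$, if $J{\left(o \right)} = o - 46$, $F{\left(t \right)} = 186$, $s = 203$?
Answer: $\frac{63020437}{79765} \approx 790.08$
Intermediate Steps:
$a{\left(f \right)} = -3$
$y = -11130$ ($y = \left(-11962 + 835\right) - 3 = -11127 - 3 = -11130$)
$J{\left(o \right)} = -46 + o$ ($J{\left(o \right)} = o - 46 = -46 + o$)
$\frac{F{\left(s \right)}}{y} + \frac{33974}{J{\left(89 \right)}} = \frac{186}{-11130} + \frac{33974}{-46 + 89} = 186 \left(- \frac{1}{11130}\right) + \frac{33974}{43} = - \frac{31}{1855} + 33974 \cdot \frac{1}{43} = - \frac{31}{1855} + \frac{33974}{43} = \frac{63020437}{79765}$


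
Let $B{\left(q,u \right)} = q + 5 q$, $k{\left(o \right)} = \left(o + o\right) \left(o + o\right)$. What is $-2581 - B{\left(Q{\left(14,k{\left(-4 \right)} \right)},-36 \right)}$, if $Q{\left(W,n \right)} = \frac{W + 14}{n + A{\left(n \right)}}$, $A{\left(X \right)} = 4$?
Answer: $- \frac{43919}{17} \approx -2583.5$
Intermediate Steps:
$k{\left(o \right)} = 4 o^{2}$ ($k{\left(o \right)} = 2 o 2 o = 4 o^{2}$)
$Q{\left(W,n \right)} = \frac{14 + W}{4 + n}$ ($Q{\left(W,n \right)} = \frac{W + 14}{n + 4} = \frac{14 + W}{4 + n}$)
$B{\left(q,u \right)} = 6 q$
$-2581 - B{\left(Q{\left(14,k{\left(-4 \right)} \right)},-36 \right)} = -2581 - 6 \frac{14 + 14}{4 + 4 \left(-4\right)^{2}} = -2581 - 6 \frac{1}{4 + 4 \cdot 16} \cdot 28 = -2581 - 6 \frac{1}{4 + 64} \cdot 28 = -2581 - 6 \cdot \frac{1}{68} \cdot 28 = -2581 - 6 \cdot \frac{7}{17} = -2581 - \frac{42}{17} = - \frac{43919}{17}$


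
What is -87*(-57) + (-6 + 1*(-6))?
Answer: 4947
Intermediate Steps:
-87*(-57) + (-6 + 1*(-6)) = 4959 + (-6 - 6) = 4959 - 12 = 4947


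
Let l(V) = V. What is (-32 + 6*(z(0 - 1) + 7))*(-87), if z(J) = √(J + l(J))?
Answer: -870 - 522*I*√2 ≈ -870.0 - 738.22*I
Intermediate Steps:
z(J) = √2*√J (z(J) = √(J + J) = √(2*J) = √2*√J)
(-32 + 6*(z(0 - 1) + 7))*(-87) = (-32 + 6*(√2*√(0 - 1) + 7))*(-87) = (-32 + 6*(√2*√(-1) + 7))*(-87) = (-32 + 6*(√2*I + 7))*(-87) = (-32 + 6*(I*√2 + 7))*(-87) = (-32 + 6*(7 + I*√2))*(-87) = (-32 + (42 + 6*I*√2))*(-87) = (10 + 6*I*√2)*(-87) = -870 - 522*I*√2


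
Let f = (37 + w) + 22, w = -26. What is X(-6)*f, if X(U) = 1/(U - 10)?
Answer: -33/16 ≈ -2.0625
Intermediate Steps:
X(U) = 1/(-10 + U)
f = 33 (f = (37 - 26) + 22 = 11 + 22 = 33)
X(-6)*f = 33/(-10 - 6) = 33/(-16) = -1/16*33 = -33/16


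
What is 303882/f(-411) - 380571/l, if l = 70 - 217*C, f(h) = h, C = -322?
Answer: -7137045763/9582328 ≈ -744.81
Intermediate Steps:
l = 69944 (l = 70 - 217*(-322) = 70 + 69874 = 69944)
303882/f(-411) - 380571/l = 303882/(-411) - 380571/69944 = 303882*(-1/411) - 380571*1/69944 = -101294/137 - 380571/69944 = -7137045763/9582328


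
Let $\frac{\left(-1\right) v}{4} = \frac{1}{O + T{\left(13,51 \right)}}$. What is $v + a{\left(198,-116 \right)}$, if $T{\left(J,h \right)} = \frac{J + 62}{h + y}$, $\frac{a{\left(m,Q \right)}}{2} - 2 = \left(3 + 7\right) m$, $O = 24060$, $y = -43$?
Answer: $\frac{763287988}{192555} \approx 3964.0$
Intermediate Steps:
$a{\left(m,Q \right)} = 4 + 20 m$ ($a{\left(m,Q \right)} = 4 + 2 \left(3 + 7\right) m = 4 + 2 \cdot 10 m = 4 + 20 m$)
$T{\left(J,h \right)} = \frac{62 + J}{-43 + h}$ ($T{\left(J,h \right)} = \frac{J + 62}{h - 43} = \frac{62 + J}{-43 + h}$)
$v = - \frac{32}{192555}$ ($v = - \frac{4}{24060 + \frac{62 + 13}{-43 + 51}} = - \frac{4}{24060 + \frac{1}{8} \cdot 75} = - \frac{4}{24060 + \frac{75}{8}} = - \frac{4}{\frac{192555}{8}} = \left(-4\right) \frac{8}{192555} = - \frac{32}{192555} \approx -0.00016619$)
$v + a{\left(198,-116 \right)} = - \frac{32}{192555} + \left(4 + 20 \cdot 198\right) = - \frac{32}{192555} + \left(4 + 3960\right) = - \frac{32}{192555} + 3964 = \frac{763287988}{192555}$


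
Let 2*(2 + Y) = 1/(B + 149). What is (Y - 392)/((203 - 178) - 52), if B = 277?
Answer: 335687/23004 ≈ 14.593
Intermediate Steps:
Y = -1703/852 (Y = -2 + 1/(2*(277 + 149)) = -2 + (½)/426 = -2 + (½)*(1/426) = -2 + 1/852 = -1703/852 ≈ -1.9988)
(Y - 392)/((203 - 178) - 52) = (-1703/852 - 392)/((203 - 178) - 52) = -335687/(852*(25 - 52)) = -335687/852/(-27) = -335687/852*(-1/27) = 335687/23004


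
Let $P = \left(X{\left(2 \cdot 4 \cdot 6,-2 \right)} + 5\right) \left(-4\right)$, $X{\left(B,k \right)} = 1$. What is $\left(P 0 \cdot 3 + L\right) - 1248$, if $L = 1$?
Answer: $-1247$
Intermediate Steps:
$P = -24$ ($P = \left(1 + 5\right) \left(-4\right) = 6 \left(-4\right) = -24$)
$\left(P 0 \cdot 3 + L\right) - 1248 = \left(- 24 \cdot 0 \cdot 3 + 1\right) - 1248 = \left(\left(-24\right) 0 + 1\right) - 1248 = \left(0 + 1\right) - 1248 = 1 - 1248 = -1247$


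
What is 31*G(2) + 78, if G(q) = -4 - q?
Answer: -108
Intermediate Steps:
31*G(2) + 78 = 31*(-4 - 1*2) + 78 = 31*(-4 - 2) + 78 = 31*(-6) + 78 = -186 + 78 = -108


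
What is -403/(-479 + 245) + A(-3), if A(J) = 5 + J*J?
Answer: 283/18 ≈ 15.722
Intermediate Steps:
A(J) = 5 + J²
-403/(-479 + 245) + A(-3) = -403/(-479 + 245) + (5 + (-3)²) = -403/(-234) + (5 + 9) = -1/234*(-403) + 14 = 31/18 + 14 = 283/18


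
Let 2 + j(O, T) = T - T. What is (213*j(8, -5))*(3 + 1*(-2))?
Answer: -426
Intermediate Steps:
j(O, T) = -2 (j(O, T) = -2 + (T - T) = -2 + 0 = -2)
(213*j(8, -5))*(3 + 1*(-2)) = (213*(-2))*(3 + 1*(-2)) = -426*(3 - 2) = -426*1 = -426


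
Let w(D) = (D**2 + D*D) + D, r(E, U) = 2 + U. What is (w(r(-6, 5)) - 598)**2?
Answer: 243049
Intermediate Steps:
w(D) = D + 2*D**2 (w(D) = (D**2 + D**2) + D = 2*D**2 + D = D + 2*D**2)
(w(r(-6, 5)) - 598)**2 = ((2 + 5)*(1 + 2*(2 + 5)) - 598)**2 = (7*(1 + 2*7) - 598)**2 = (7*(1 + 14) - 598)**2 = (7*15 - 598)**2 = (105 - 598)**2 = (-493)**2 = 243049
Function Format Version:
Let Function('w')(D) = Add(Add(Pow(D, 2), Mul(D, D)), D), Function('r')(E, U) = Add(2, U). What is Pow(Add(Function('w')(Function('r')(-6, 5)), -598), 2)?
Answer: 243049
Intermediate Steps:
Function('w')(D) = Add(D, Mul(2, Pow(D, 2))) (Function('w')(D) = Add(Add(Pow(D, 2), Pow(D, 2)), D) = Add(Mul(2, Pow(D, 2)), D) = Add(D, Mul(2, Pow(D, 2))))
Pow(Add(Function('w')(Function('r')(-6, 5)), -598), 2) = Pow(Add(Mul(Add(2, 5), Add(1, Mul(2, Add(2, 5)))), -598), 2) = Pow(Add(Mul(7, Add(1, Mul(2, 7))), -598), 2) = Pow(Add(Mul(7, Add(1, 14)), -598), 2) = Pow(Add(Mul(7, 15), -598), 2) = Pow(Add(105, -598), 2) = Pow(-493, 2) = 243049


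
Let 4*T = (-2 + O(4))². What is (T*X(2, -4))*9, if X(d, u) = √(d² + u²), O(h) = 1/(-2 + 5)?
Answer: 25*√5/2 ≈ 27.951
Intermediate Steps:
O(h) = ⅓ (O(h) = 1/3 = 1*(⅓) = ⅓)
T = 25/36 (T = (-2 + ⅓)²/4 = (-5/3)²/4 = (¼)*(25/9) = 25/36 ≈ 0.69444)
(T*X(2, -4))*9 = (25*√(2² + (-4)²)/36)*9 = (25*√(4 + 16)/36)*9 = (25*√20/36)*9 = (25*(2*√5)/36)*9 = (25*√5/18)*9 = 25*√5/2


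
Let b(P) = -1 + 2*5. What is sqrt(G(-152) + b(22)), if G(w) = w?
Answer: I*sqrt(143) ≈ 11.958*I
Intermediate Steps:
b(P) = 9 (b(P) = -1 + 10 = 9)
sqrt(G(-152) + b(22)) = sqrt(-152 + 9) = sqrt(-143) = I*sqrt(143)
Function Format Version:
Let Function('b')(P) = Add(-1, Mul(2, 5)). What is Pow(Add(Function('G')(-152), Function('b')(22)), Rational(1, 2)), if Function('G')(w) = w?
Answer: Mul(I, Pow(143, Rational(1, 2))) ≈ Mul(11.958, I)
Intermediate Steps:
Function('b')(P) = 9 (Function('b')(P) = Add(-1, 10) = 9)
Pow(Add(Function('G')(-152), Function('b')(22)), Rational(1, 2)) = Pow(Add(-152, 9), Rational(1, 2)) = Pow(-143, Rational(1, 2)) = Mul(I, Pow(143, Rational(1, 2)))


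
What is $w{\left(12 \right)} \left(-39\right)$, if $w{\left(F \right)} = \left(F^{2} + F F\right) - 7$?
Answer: $-10959$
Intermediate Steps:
$w{\left(F \right)} = -7 + 2 F^{2}$ ($w{\left(F \right)} = \left(F^{2} + F^{2}\right) - 7 = 2 F^{2} - 7 = -7 + 2 F^{2}$)
$w{\left(12 \right)} \left(-39\right) = \left(-7 + 2 \cdot 12^{2}\right) \left(-39\right) = \left(-7 + 2 \cdot 144\right) \left(-39\right) = \left(-7 + 288\right) \left(-39\right) = 281 \left(-39\right) = -10959$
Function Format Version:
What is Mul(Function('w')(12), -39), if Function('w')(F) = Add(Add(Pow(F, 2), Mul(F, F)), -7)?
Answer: -10959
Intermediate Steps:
Function('w')(F) = Add(-7, Mul(2, Pow(F, 2))) (Function('w')(F) = Add(Add(Pow(F, 2), Pow(F, 2)), -7) = Add(Mul(2, Pow(F, 2)), -7) = Add(-7, Mul(2, Pow(F, 2))))
Mul(Function('w')(12), -39) = Mul(Add(-7, Mul(2, Pow(12, 2))), -39) = Mul(Add(-7, Mul(2, 144)), -39) = Mul(Add(-7, 288), -39) = Mul(281, -39) = -10959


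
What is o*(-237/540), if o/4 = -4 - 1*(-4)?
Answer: 0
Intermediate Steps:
o = 0 (o = 4*(-4 - 1*(-4)) = 4*(-4 + 4) = 4*0 = 0)
o*(-237/540) = 0*(-237/540) = 0*(-237*1/540) = 0*(-79/180) = 0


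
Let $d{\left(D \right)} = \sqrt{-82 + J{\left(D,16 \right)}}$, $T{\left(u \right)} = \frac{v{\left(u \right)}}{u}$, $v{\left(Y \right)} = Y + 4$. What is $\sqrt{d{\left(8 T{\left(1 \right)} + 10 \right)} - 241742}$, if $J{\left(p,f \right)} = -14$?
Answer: $\sqrt{-241742 + 4 i \sqrt{6}} \approx 0.0099 + 491.67 i$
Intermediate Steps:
$v{\left(Y \right)} = 4 + Y$
$T{\left(u \right)} = \frac{4 + u}{u}$
$d{\left(D \right)} = 4 i \sqrt{6}$ ($d{\left(D \right)} = \sqrt{-82 - 14} = \sqrt{-96} = 4 i \sqrt{6}$)
$\sqrt{d{\left(8 T{\left(1 \right)} + 10 \right)} - 241742} = \sqrt{4 i \sqrt{6} - 241742} = \sqrt{-241742 + 4 i \sqrt{6}}$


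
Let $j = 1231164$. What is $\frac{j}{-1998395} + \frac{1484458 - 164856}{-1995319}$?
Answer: $- \frac{221463085222}{173366761435} \approx -1.2774$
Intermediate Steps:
$\frac{j}{-1998395} + \frac{1484458 - 164856}{-1995319} = \frac{1231164}{-1998395} + \frac{1484458 - 164856}{-1995319} = 1231164 \left(- \frac{1}{1998395}\right) + 1319602 \left(- \frac{1}{1995319}\right) = - \frac{1231164}{1998395} - \frac{57374}{86753} = - \frac{221463085222}{173366761435}$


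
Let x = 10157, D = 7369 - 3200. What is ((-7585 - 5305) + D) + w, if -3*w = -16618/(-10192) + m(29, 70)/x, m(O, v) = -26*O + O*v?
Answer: -9212854835/1056328 ≈ -8721.6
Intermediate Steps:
D = 4169
w = -618347/1056328 (w = -(-16618/(-10192) + (29*(-26 + 70))/10157)/3 = -(-16618*(-1/10192) + (29*44)*(1/10157))/3 = -(1187/728 + 1276*(1/10157))/3 = -(1187/728 + 1276/10157)/3 = -⅓*1855041/1056328 = -618347/1056328 ≈ -0.58537)
((-7585 - 5305) + D) + w = ((-7585 - 5305) + 4169) - 618347/1056328 = (-12890 + 4169) - 618347/1056328 = -8721 - 618347/1056328 = -9212854835/1056328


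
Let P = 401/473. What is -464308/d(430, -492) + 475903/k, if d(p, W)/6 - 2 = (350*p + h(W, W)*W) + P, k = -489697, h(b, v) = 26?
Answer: -146770071434653/95692519827021 ≈ -1.5338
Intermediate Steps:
P = 401/473 (P = 401*(1/473) = 401/473 ≈ 0.84778)
d(p, W) = 8082/473 + 156*W + 2100*p (d(p, W) = 12 + 6*((350*p + 26*W) + 401/473) = 12 + 6*((26*W + 350*p) + 401/473) = 12 + 6*(401/473 + 26*W + 350*p) = 12 + (2406/473 + 156*W + 2100*p) = 8082/473 + 156*W + 2100*p)
-464308/d(430, -492) + 475903/k = -464308/(8082/473 + 156*(-492) + 2100*430) + 475903/(-489697) = -464308/(8082/473 - 76752 + 903000) + 475903*(-1/489697) = -464308/390823386/473 - 475903/489697 = -464308*473/390823386 - 475903/489697 = -109808842/195411693 - 475903/489697 = -146770071434653/95692519827021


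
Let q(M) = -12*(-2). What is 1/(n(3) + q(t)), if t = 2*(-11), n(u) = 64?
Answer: 1/88 ≈ 0.011364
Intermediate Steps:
t = -22
q(M) = 24
1/(n(3) + q(t)) = 1/(64 + 24) = 1/88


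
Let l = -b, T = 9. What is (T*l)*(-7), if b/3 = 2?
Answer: 378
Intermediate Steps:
b = 6 (b = 3*2 = 6)
l = -6 (l = -1*6 = -6)
(T*l)*(-7) = (9*(-6))*(-7) = -54*(-7) = 378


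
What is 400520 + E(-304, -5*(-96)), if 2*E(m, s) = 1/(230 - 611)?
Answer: 305196239/762 ≈ 4.0052e+5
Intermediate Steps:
E(m, s) = -1/762 (E(m, s) = 1/(2*(230 - 611)) = (1/2)/(-381) = (1/2)*(-1/381) = -1/762)
400520 + E(-304, -5*(-96)) = 400520 - 1/762 = 305196239/762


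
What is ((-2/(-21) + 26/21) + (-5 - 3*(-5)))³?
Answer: 39304/27 ≈ 1455.7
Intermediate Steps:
((-2/(-21) + 26/21) + (-5 - 3*(-5)))³ = ((-2*(-1/21) + 26*(1/21)) + (-5 + 15))³ = ((2/21 + 26/21) + 10)³ = (4/3 + 10)³ = (34/3)³ = 39304/27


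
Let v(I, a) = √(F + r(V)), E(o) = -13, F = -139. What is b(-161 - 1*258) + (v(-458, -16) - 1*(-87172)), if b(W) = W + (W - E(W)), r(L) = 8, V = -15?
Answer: 86347 + I*√131 ≈ 86347.0 + 11.446*I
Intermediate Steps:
v(I, a) = I*√131 (v(I, a) = √(-139 + 8) = √(-131) = I*√131)
b(W) = 13 + 2*W (b(W) = W + (W - 1*(-13)) = W + (W + 13) = W + (13 + W) = 13 + 2*W)
b(-161 - 1*258) + (v(-458, -16) - 1*(-87172)) = (13 + 2*(-161 - 1*258)) + (I*√131 - 1*(-87172)) = (13 + 2*(-161 - 258)) + (I*√131 + 87172) = (13 + 2*(-419)) + (87172 + I*√131) = (13 - 838) + (87172 + I*√131) = -825 + (87172 + I*√131) = 86347 + I*√131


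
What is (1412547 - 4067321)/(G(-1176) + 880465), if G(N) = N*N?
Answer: -2654774/2263441 ≈ -1.1729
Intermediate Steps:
G(N) = N²
(1412547 - 4067321)/(G(-1176) + 880465) = (1412547 - 4067321)/((-1176)² + 880465) = -2654774/(1382976 + 880465) = -2654774/2263441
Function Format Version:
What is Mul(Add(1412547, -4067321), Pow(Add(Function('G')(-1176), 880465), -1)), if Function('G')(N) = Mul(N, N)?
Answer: Rational(-2654774, 2263441) ≈ -1.1729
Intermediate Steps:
Function('G')(N) = Pow(N, 2)
Mul(Add(1412547, -4067321), Pow(Add(Function('G')(-1176), 880465), -1)) = Mul(Add(1412547, -4067321), Pow(Add(Pow(-1176, 2), 880465), -1)) = Mul(-2654774, Pow(Add(1382976, 880465), -1)) = Mul(-2654774, Pow(2263441, -1)) = Mul(-2654774, Rational(1, 2263441)) = Rational(-2654774, 2263441)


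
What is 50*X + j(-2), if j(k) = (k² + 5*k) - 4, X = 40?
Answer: 1990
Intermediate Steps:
j(k) = -4 + k² + 5*k
50*X + j(-2) = 50*40 + (-4 + (-2)² + 5*(-2)) = 2000 + (-4 + 4 - 10) = 2000 - 10 = 1990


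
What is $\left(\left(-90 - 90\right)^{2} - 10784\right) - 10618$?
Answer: $10998$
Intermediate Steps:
$\left(\left(-90 - 90\right)^{2} - 10784\right) - 10618 = \left(\left(-180\right)^{2} - 10784\right) - 10618 = \left(32400 - 10784\right) - 10618 = 21616 - 10618 = 10998$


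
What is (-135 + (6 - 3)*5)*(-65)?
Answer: 7800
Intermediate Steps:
(-135 + (6 - 3)*5)*(-65) = (-135 + 3*5)*(-65) = (-135 + 15)*(-65) = -120*(-65) = 7800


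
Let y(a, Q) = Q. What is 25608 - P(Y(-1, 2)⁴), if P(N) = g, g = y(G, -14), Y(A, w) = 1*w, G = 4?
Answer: 25622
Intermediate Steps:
Y(A, w) = w
g = -14
P(N) = -14
25608 - P(Y(-1, 2)⁴) = 25608 - 1*(-14) = 25608 + 14 = 25622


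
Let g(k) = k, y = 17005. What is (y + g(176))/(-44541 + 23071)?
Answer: -17181/21470 ≈ -0.80023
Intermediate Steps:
(y + g(176))/(-44541 + 23071) = (17005 + 176)/(-44541 + 23071) = 17181/(-21470) = 17181*(-1/21470) = -17181/21470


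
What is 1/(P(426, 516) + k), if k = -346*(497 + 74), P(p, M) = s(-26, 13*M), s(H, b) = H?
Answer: -1/197592 ≈ -5.0609e-6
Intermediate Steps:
P(p, M) = -26
k = -197566 (k = -346*571 = -197566)
1/(P(426, 516) + k) = 1/(-26 - 197566) = 1/(-197592) = -1/197592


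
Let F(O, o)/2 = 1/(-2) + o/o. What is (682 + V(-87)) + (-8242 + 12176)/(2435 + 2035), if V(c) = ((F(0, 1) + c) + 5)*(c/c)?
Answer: 1345202/2235 ≈ 601.88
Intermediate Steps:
F(O, o) = 1 (F(O, o) = 2*(1/(-2) + o/o) = 2*(1*(-½) + 1) = 2*(-½ + 1) = 2*(½) = 1)
V(c) = 6 + c (V(c) = ((1 + c) + 5)*(c/c) = (6 + c)*1 = 6 + c)
(682 + V(-87)) + (-8242 + 12176)/(2435 + 2035) = (682 + (6 - 87)) + (-8242 + 12176)/(2435 + 2035) = (682 - 81) + 3934/4470 = 601 + 3934*(1/4470) = 601 + 1967/2235 = 1345202/2235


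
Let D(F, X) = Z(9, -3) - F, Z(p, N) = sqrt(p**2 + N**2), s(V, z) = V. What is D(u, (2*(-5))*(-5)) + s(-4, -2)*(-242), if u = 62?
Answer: 906 + 3*sqrt(10) ≈ 915.49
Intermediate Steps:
Z(p, N) = sqrt(N**2 + p**2)
D(F, X) = -F + 3*sqrt(10) (D(F, X) = sqrt((-3)**2 + 9**2) - F = sqrt(9 + 81) - F = sqrt(90) - F = 3*sqrt(10) - F = -F + 3*sqrt(10))
D(u, (2*(-5))*(-5)) + s(-4, -2)*(-242) = (-1*62 + 3*sqrt(10)) - 4*(-242) = (-62 + 3*sqrt(10)) + 968 = 906 + 3*sqrt(10)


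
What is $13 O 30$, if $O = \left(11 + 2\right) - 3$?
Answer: $3900$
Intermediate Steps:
$O = 10$ ($O = 13 - 3 = 10$)
$13 O 30 = 13 \cdot 10 \cdot 30 = 130 \cdot 30 = 3900$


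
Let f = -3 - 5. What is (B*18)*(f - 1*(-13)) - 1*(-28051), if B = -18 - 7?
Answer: 25801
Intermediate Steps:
B = -25
f = -8
(B*18)*(f - 1*(-13)) - 1*(-28051) = (-25*18)*(-8 - 1*(-13)) - 1*(-28051) = -450*(-8 + 13) + 28051 = -450*5 + 28051 = -2250 + 28051 = 25801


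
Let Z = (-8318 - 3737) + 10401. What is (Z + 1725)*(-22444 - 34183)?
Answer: -4020517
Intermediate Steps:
Z = -1654 (Z = -12055 + 10401 = -1654)
(Z + 1725)*(-22444 - 34183) = (-1654 + 1725)*(-22444 - 34183) = 71*(-56627) = -4020517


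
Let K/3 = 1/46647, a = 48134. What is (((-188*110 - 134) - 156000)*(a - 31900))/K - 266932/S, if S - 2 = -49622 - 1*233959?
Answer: -12656648557838449664/283579 ≈ -4.4632e+13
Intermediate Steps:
K = 1/15549 (K = 3/46647 = 3*(1/46647) = 1/15549 ≈ 6.4313e-5)
S = -283579 (S = 2 + (-49622 - 1*233959) = 2 + (-49622 - 233959) = 2 - 283581 = -283579)
(((-188*110 - 134) - 156000)*(a - 31900))/K - 266932/S = (((-188*110 - 134) - 156000)*(48134 - 31900))/(1/15549) - 266932/(-283579) = (((-20680 - 134) - 156000)*16234)*15549 - 266932*(-1/283579) = ((-20814 - 156000)*16234)*15549 + 266932/283579 = -176814*16234*15549 + 266932/283579 = -2870398476*15549 + 266932/283579 = -44631825903324 + 266932/283579 = -12656648557838449664/283579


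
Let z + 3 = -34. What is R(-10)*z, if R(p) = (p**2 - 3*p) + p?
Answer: -4440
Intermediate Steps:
z = -37 (z = -3 - 34 = -37)
R(p) = p**2 - 2*p
R(-10)*z = -10*(-2 - 10)*(-37) = -10*(-12)*(-37) = 120*(-37) = -4440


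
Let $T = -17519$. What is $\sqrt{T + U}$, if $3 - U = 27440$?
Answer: $2 i \sqrt{11239} \approx 212.03 i$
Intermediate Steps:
$U = -27437$ ($U = 3 - 27440 = -27437$)
$\sqrt{T + U} = \sqrt{-17519 - 27437} = \sqrt{-44956} = 2 i \sqrt{11239}$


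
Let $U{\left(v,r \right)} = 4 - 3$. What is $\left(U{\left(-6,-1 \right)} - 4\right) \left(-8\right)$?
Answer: $24$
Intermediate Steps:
$U{\left(v,r \right)} = 1$
$\left(U{\left(-6,-1 \right)} - 4\right) \left(-8\right) = \left(1 - 4\right) \left(-8\right) = \left(-3\right) \left(-8\right) = 24$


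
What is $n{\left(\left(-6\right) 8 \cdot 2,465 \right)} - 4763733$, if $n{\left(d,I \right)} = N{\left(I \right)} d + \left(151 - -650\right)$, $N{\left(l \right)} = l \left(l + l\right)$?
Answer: $-46278132$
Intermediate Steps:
$N{\left(l \right)} = 2 l^{2}$ ($N{\left(l \right)} = l 2 l = 2 l^{2}$)
$n{\left(d,I \right)} = 801 + 2 d I^{2}$ ($n{\left(d,I \right)} = 2 I^{2} d + \left(151 - -650\right) = 2 d I^{2} + \left(151 + 650\right) = 2 d I^{2} + 801 = 801 + 2 d I^{2}$)
$n{\left(\left(-6\right) 8 \cdot 2,465 \right)} - 4763733 = \left(801 + 2 \left(-6\right) 8 \cdot 2 \cdot 465^{2}\right) - 4763733 = \left(801 + 2 \left(\left(-48\right) 2\right) 216225\right) - 4763733 = \left(801 + 2 \left(-96\right) 216225\right) - 4763733 = \left(801 - 41515200\right) - 4763733 = -41514399 - 4763733 = -46278132$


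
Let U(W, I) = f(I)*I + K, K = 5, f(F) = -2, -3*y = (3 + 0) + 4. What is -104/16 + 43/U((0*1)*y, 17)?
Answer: -463/58 ≈ -7.9828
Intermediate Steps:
y = -7/3 (y = -((3 + 0) + 4)/3 = -(3 + 4)/3 = -⅓*7 = -7/3 ≈ -2.3333)
U(W, I) = 5 - 2*I (U(W, I) = -2*I + 5 = 5 - 2*I)
-104/16 + 43/U((0*1)*y, 17) = -104/16 + 43/(5 - 2*17) = -104*1/16 + 43/(5 - 34) = -13/2 + 43/(-29) = -13/2 + 43*(-1/29) = -13/2 - 43/29 = -463/58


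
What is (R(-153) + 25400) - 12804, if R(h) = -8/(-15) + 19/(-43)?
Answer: 8124479/645 ≈ 12596.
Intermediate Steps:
R(h) = 59/645 (R(h) = -8*(-1/15) + 19*(-1/43) = 8/15 - 19/43 = 59/645)
(R(-153) + 25400) - 12804 = (59/645 + 25400) - 12804 = 16383059/645 - 12804 = 8124479/645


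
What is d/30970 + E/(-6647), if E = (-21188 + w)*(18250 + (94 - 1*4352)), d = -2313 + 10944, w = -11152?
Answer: 14014022011857/205857590 ≈ 68076.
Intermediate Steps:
d = 8631
E = -452501280 (E = (-21188 - 11152)*(18250 + (94 - 1*4352)) = -32340*(18250 + (94 - 4352)) = -32340*(18250 - 4258) = -32340*13992 = -452501280)
d/30970 + E/(-6647) = 8631/30970 - 452501280/(-6647) = 8631*(1/30970) - 452501280*(-1/6647) = 8631/30970 + 452501280/6647 = 14014022011857/205857590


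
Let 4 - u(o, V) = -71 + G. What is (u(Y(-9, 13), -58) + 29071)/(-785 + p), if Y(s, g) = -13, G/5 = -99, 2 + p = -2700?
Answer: -29641/3487 ≈ -8.5004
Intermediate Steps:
p = -2702 (p = -2 - 2700 = -2702)
G = -495 (G = 5*(-99) = -495)
u(o, V) = 570 (u(o, V) = 4 - (-71 - 495) = 4 - 1*(-566) = 4 + 566 = 570)
(u(Y(-9, 13), -58) + 29071)/(-785 + p) = (570 + 29071)/(-785 - 2702) = 29641/(-3487) = 29641*(-1/3487) = -29641/3487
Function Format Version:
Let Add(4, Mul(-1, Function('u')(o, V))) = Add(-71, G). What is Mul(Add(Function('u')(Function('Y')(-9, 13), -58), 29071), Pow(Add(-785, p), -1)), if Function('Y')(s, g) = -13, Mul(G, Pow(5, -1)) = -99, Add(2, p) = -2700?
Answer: Rational(-29641, 3487) ≈ -8.5004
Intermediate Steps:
p = -2702 (p = Add(-2, -2700) = -2702)
G = -495 (G = Mul(5, -99) = -495)
Function('u')(o, V) = 570 (Function('u')(o, V) = Add(4, Mul(-1, Add(-71, -495))) = Add(4, Mul(-1, -566)) = Add(4, 566) = 570)
Mul(Add(Function('u')(Function('Y')(-9, 13), -58), 29071), Pow(Add(-785, p), -1)) = Mul(Add(570, 29071), Pow(Add(-785, -2702), -1)) = Mul(29641, Pow(-3487, -1)) = Mul(29641, Rational(-1, 3487)) = Rational(-29641, 3487)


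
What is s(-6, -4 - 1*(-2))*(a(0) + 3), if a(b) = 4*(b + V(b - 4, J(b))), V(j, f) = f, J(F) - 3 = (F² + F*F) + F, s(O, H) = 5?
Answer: 75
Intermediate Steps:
J(F) = 3 + F + 2*F² (J(F) = 3 + ((F² + F*F) + F) = 3 + ((F² + F²) + F) = 3 + (2*F² + F) = 3 + (F + 2*F²) = 3 + F + 2*F²)
a(b) = 12 + 8*b + 8*b² (a(b) = 4*(b + (3 + b + 2*b²)) = 4*(3 + 2*b + 2*b²) = 12 + 8*b + 8*b²)
s(-6, -4 - 1*(-2))*(a(0) + 3) = 5*((12 + 8*0 + 8*0²) + 3) = 5*((12 + 0 + 8*0) + 3) = 5*((12 + 0 + 0) + 3) = 5*(12 + 3) = 5*15 = 75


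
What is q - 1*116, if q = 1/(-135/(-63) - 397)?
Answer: -320631/2764 ≈ -116.00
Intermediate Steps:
q = -7/2764 (q = 1/(-135*(-1/63) - 397) = 1/(15/7 - 397) = 1/(-2764/7) = -7/2764 ≈ -0.0025326)
q - 1*116 = -7/2764 - 1*116 = -7/2764 - 116 = -320631/2764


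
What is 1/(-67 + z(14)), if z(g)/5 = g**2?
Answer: 1/913 ≈ 0.0010953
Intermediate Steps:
z(g) = 5*g**2
1/(-67 + z(14)) = 1/(-67 + 5*14**2) = 1/(-67 + 5*196) = 1/(-67 + 980) = 1/913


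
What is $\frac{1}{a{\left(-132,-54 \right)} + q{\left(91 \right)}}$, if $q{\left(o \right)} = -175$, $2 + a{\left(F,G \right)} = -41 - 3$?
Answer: $- \frac{1}{221} \approx -0.0045249$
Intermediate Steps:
$a{\left(F,G \right)} = -46$ ($a{\left(F,G \right)} = -2 - 44 = -46$)
$\frac{1}{a{\left(-132,-54 \right)} + q{\left(91 \right)}} = \frac{1}{-46 - 175} = \frac{1}{-221} = - \frac{1}{221}$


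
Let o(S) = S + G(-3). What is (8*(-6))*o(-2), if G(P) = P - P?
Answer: 96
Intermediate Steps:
G(P) = 0
o(S) = S (o(S) = S + 0 = S)
(8*(-6))*o(-2) = (8*(-6))*(-2) = -48*(-2) = 96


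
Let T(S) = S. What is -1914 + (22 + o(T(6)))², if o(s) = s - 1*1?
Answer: -1185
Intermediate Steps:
o(s) = -1 + s (o(s) = s - 1 = -1 + s)
-1914 + (22 + o(T(6)))² = -1914 + (22 + (-1 + 6))² = -1914 + (22 + 5)² = -1914 + 27² = -1914 + 729 = -1185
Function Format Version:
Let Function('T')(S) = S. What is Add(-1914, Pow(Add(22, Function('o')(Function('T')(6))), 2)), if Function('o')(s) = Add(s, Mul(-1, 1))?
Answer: -1185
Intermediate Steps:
Function('o')(s) = Add(-1, s) (Function('o')(s) = Add(s, -1) = Add(-1, s))
Add(-1914, Pow(Add(22, Function('o')(Function('T')(6))), 2)) = Add(-1914, Pow(Add(22, Add(-1, 6)), 2)) = Add(-1914, Pow(Add(22, 5), 2)) = Add(-1914, Pow(27, 2)) = Add(-1914, 729) = -1185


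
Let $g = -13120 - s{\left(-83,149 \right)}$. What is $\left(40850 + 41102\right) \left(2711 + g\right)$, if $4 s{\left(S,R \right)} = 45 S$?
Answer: $-776515688$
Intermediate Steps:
$s{\left(S,R \right)} = \frac{45 S}{4}$
$g = - \frac{48745}{4}$ ($g = -13120 - \frac{45}{4} \left(-83\right) = -13120 - - \frac{3735}{4} = -13120 + \frac{3735}{4} = - \frac{48745}{4} \approx -12186.0$)
$\left(40850 + 41102\right) \left(2711 + g\right) = \left(40850 + 41102\right) \left(2711 - \frac{48745}{4}\right) = 81952 \left(- \frac{37901}{4}\right) = -776515688$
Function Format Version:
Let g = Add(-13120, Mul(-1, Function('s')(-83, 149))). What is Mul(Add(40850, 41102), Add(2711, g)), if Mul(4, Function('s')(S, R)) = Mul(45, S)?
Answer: -776515688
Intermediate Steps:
Function('s')(S, R) = Mul(Rational(45, 4), S) (Function('s')(S, R) = Mul(Rational(1, 4), Mul(45, S)) = Mul(Rational(45, 4), S))
g = Rational(-48745, 4) (g = Add(-13120, Mul(-1, Mul(Rational(45, 4), -83))) = Add(-13120, Mul(-1, Rational(-3735, 4))) = Add(-13120, Rational(3735, 4)) = Rational(-48745, 4) ≈ -12186.)
Mul(Add(40850, 41102), Add(2711, g)) = Mul(Add(40850, 41102), Add(2711, Rational(-48745, 4))) = Mul(81952, Rational(-37901, 4)) = -776515688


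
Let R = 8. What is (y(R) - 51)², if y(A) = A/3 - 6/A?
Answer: 346921/144 ≈ 2409.2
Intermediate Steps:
y(A) = -6/A + A/3 (y(A) = A*(⅓) - 6/A = A/3 - 6/A = -6/A + A/3)
(y(R) - 51)² = ((-6/8 + (⅓)*8) - 51)² = ((-6*⅛ + 8/3) - 51)² = ((-¾ + 8/3) - 51)² = (23/12 - 51)² = (-589/12)² = 346921/144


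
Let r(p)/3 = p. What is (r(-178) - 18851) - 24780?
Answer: -44165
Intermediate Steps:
r(p) = 3*p
(r(-178) - 18851) - 24780 = (3*(-178) - 18851) - 24780 = (-534 - 18851) - 24780 = -19385 - 24780 = -44165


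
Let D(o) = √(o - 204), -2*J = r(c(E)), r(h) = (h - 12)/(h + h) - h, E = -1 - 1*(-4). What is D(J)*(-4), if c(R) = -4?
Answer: -12*I*√23 ≈ -57.55*I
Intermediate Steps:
E = 3 (E = -1 + 4 = 3)
r(h) = -h + (-12 + h)/(2*h) (r(h) = (-12 + h)/((2*h)) - h = (-12 + h)*(1/(2*h)) - h = (-12 + h)/(2*h) - h = -h + (-12 + h)/(2*h))
J = -3 (J = -(½ - 1*(-4) - 6/(-4))/2 = -(½ + 4 - 6*(-¼))/2 = -(½ + 4 + 3/2)/2 = -½*6 = -3)
D(o) = √(-204 + o)
D(J)*(-4) = √(-204 - 3)*(-4) = √(-207)*(-4) = (3*I*√23)*(-4) = -12*I*√23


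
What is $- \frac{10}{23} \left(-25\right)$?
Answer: $\frac{250}{23} \approx 10.87$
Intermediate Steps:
$- \frac{10}{23} \left(-25\right) = \left(-10\right) \frac{1}{23} \left(-25\right) = \left(- \frac{10}{23}\right) \left(-25\right) = \frac{250}{23}$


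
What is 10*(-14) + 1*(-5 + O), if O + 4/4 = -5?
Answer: -151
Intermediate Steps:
O = -6 (O = -1 - 5 = -6)
10*(-14) + 1*(-5 + O) = 10*(-14) + 1*(-5 - 6) = -140 + 1*(-11) = -140 - 11 = -151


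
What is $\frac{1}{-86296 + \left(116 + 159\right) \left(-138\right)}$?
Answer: $- \frac{1}{124246} \approx -8.0485 \cdot 10^{-6}$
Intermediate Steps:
$\frac{1}{-86296 + \left(116 + 159\right) \left(-138\right)} = \frac{1}{-86296 + 275 \left(-138\right)} = \frac{1}{-86296 - 37950} = \frac{1}{-124246} = - \frac{1}{124246}$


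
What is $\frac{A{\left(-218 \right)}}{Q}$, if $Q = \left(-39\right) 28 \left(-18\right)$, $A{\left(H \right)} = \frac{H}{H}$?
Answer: $\frac{1}{19656} \approx 5.0875 \cdot 10^{-5}$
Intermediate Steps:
$A{\left(H \right)} = 1$
$Q = 19656$ ($Q = \left(-1092\right) \left(-18\right) = 19656$)
$\frac{A{\left(-218 \right)}}{Q} = 1 \cdot \frac{1}{19656} = \frac{1}{19656}$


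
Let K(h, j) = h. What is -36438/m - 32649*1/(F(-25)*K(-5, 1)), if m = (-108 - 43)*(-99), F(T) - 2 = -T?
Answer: 17894473/74745 ≈ 239.41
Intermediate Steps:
F(T) = 2 - T
m = 14949 (m = -151*(-99) = 14949)
-36438/m - 32649*1/(F(-25)*K(-5, 1)) = -36438/14949 - 32649*(-1/(5*(2 - 1*(-25)))) = -36438*1/14949 - 32649*(-1/(5*(2 + 25))) = -12146/4983 - 32649/(27*(-5)) = -12146/4983 - 32649/(-135) = -12146/4983 - 32649*(-1/135) = -12146/4983 + 10883/45 = 17894473/74745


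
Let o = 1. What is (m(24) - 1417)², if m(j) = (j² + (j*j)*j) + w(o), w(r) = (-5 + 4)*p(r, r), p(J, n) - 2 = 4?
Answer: 168402529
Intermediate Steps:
p(J, n) = 6 (p(J, n) = 2 + 4 = 6)
w(r) = -6 (w(r) = (-5 + 4)*6 = -1*6 = -6)
m(j) = -6 + j² + j³ (m(j) = (j² + (j*j)*j) - 6 = (j² + j²*j) - 6 = (j² + j³) - 6 = -6 + j² + j³)
(m(24) - 1417)² = ((-6 + 24² + 24³) - 1417)² = ((-6 + 576 + 13824) - 1417)² = (14394 - 1417)² = 12977² = 168402529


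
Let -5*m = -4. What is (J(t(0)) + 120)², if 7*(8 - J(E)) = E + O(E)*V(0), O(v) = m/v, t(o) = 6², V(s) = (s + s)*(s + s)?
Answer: 739600/49 ≈ 15094.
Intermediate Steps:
V(s) = 4*s² (V(s) = (2*s)*(2*s) = 4*s²)
m = ⅘ (m = -⅕*(-4) = ⅘ ≈ 0.80000)
t(o) = 36
O(v) = 4/(5*v)
J(E) = 8 - E/7 (J(E) = 8 - (E + (4/(5*E))*(4*0²))/7 = 8 - (E + (4/(5*E))*(4*0))/7 = 8 - (E + (4/(5*E))*0)/7 = 8 - (E + 0)/7 = 8 - E/7)
(J(t(0)) + 120)² = ((8 - ⅐*36) + 120)² = ((8 - 36/7) + 120)² = (20/7 + 120)² = (860/7)² = 739600/49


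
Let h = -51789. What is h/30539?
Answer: -51789/30539 ≈ -1.6958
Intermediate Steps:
h/30539 = -51789/30539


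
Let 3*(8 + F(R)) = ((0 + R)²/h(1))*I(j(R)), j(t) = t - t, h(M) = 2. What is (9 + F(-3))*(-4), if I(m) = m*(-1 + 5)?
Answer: -4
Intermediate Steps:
j(t) = 0
I(m) = 4*m (I(m) = m*4 = 4*m)
F(R) = -8 (F(R) = -8 + (((0 + R)²/2)*(4*0))/3 = -8 + ((R²*(½))*0)/3 = -8 + ((R²/2)*0)/3 = -8 + (⅓)*0 = -8 + 0 = -8)
(9 + F(-3))*(-4) = (9 - 8)*(-4) = 1*(-4) = -4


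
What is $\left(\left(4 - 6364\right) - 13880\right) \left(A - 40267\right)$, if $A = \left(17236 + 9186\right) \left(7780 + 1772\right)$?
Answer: $-5107415782480$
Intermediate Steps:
$A = 252382944$ ($A = 26422 \cdot 9552 = 252382944$)
$\left(\left(4 - 6364\right) - 13880\right) \left(A - 40267\right) = \left(\left(4 - 6364\right) - 13880\right) \left(252382944 - 40267\right) = \left(\left(4 - 6364\right) - 13880\right) 252342677 = \left(-6360 - 13880\right) 252342677 = \left(-20240\right) 252342677 = -5107415782480$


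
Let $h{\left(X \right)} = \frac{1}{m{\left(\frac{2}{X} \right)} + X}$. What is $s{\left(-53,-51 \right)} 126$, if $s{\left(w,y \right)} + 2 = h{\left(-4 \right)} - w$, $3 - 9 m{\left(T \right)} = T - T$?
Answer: $\frac{70308}{11} \approx 6391.6$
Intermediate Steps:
$m{\left(T \right)} = \frac{1}{3}$ ($m{\left(T \right)} = \frac{1}{3} - \frac{T - T}{9} = \frac{1}{3} - 0 = \frac{1}{3} + 0 = \frac{1}{3}$)
$h{\left(X \right)} = \frac{1}{\frac{1}{3} + X}$
$s{\left(w,y \right)} = - \frac{25}{11} - w$ ($s{\left(w,y \right)} = -2 - \left(w - \frac{3}{1 + 3 \left(-4\right)}\right) = -2 - \left(w - \frac{3}{1 - 12}\right) = -2 - \left(\frac{3}{11} + w\right) = - \frac{25}{11} - w$)
$s{\left(-53,-51 \right)} 126 = \left(- \frac{25}{11} - -53\right) 126 = \left(- \frac{25}{11} + 53\right) 126 = \frac{558}{11} \cdot 126 = \frac{70308}{11}$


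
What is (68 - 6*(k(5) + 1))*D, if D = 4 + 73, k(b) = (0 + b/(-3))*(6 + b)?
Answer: 13244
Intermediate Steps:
k(b) = -b*(6 + b)/3 (k(b) = (0 + b*(-⅓))*(6 + b) = (0 - b/3)*(6 + b) = (-b/3)*(6 + b) = -b*(6 + b)/3)
D = 77
(68 - 6*(k(5) + 1))*D = (68 - 6*(-⅓*5*(6 + 5) + 1))*77 = (68 - 6*(-⅓*5*11 + 1))*77 = (68 - 6*(-55/3 + 1))*77 = (68 - 6*(-52/3))*77 = (68 + 104)*77 = 172*77 = 13244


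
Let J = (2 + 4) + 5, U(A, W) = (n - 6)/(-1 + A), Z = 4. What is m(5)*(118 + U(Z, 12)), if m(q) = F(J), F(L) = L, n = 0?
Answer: 1276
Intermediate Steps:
U(A, W) = -6/(-1 + A) (U(A, W) = (0 - 6)/(-1 + A) = -6/(-1 + A))
J = 11 (J = 6 + 5 = 11)
m(q) = 11
m(5)*(118 + U(Z, 12)) = 11*(118 - 6/(-1 + 4)) = 11*(118 - 6/3) = 11*(118 - 6*⅓) = 11*(118 - 2) = 11*116 = 1276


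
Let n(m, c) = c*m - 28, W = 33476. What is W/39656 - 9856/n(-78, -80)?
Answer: -11431039/15396442 ≈ -0.74245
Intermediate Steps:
n(m, c) = -28 + c*m
W/39656 - 9856/n(-78, -80) = 33476/39656 - 9856/(-28 - 80*(-78)) = 33476*(1/39656) - 9856/(-28 + 6240) = 8369/9914 - 9856/6212 = 8369/9914 - 9856*1/6212 = 8369/9914 - 2464/1553 = -11431039/15396442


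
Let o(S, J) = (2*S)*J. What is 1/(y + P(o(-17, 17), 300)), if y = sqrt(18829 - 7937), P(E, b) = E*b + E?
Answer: -12427/2162023828 - sqrt(2723)/15134166796 ≈ -5.7513e-6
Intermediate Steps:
o(S, J) = 2*J*S
P(E, b) = E + E*b
y = 2*sqrt(2723) (y = sqrt(10892) = 2*sqrt(2723) ≈ 104.36)
1/(y + P(o(-17, 17), 300)) = 1/(2*sqrt(2723) + (2*17*(-17))*(1 + 300)) = 1/(2*sqrt(2723) - 578*301) = 1/(2*sqrt(2723) - 173978) = 1/(-173978 + 2*sqrt(2723))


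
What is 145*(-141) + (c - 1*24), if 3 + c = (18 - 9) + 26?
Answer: -20437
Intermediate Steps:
c = 32 (c = -3 + ((18 - 9) + 26) = -3 + (9 + 26) = -3 + 35 = 32)
145*(-141) + (c - 1*24) = 145*(-141) + (32 - 1*24) = -20445 + (32 - 24) = -20445 + 8 = -20437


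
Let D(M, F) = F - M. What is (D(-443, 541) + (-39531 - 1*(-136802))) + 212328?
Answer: 310583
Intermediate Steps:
(D(-443, 541) + (-39531 - 1*(-136802))) + 212328 = ((541 - 1*(-443)) + (-39531 - 1*(-136802))) + 212328 = ((541 + 443) + (-39531 + 136802)) + 212328 = (984 + 97271) + 212328 = 98255 + 212328 = 310583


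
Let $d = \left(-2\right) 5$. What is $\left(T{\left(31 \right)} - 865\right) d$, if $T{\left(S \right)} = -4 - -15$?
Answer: $8540$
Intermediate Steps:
$T{\left(S \right)} = 11$ ($T{\left(S \right)} = -4 + 15 = 11$)
$d = -10$
$\left(T{\left(31 \right)} - 865\right) d = \left(11 - 865\right) \left(-10\right) = \left(-854\right) \left(-10\right) = 8540$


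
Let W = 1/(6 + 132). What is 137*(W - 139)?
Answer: -2627797/138 ≈ -19042.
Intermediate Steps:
W = 1/138 ≈ 0.0072464
137*(W - 139) = 137*(1/138 - 139) = 137*(-19181/138) = -2627797/138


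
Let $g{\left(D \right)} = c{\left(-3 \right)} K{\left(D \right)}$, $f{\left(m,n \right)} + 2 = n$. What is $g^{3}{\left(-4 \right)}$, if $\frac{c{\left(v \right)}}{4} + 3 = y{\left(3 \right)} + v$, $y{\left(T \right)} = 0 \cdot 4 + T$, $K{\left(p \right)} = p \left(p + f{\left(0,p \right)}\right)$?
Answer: $-110592000$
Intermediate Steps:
$f{\left(m,n \right)} = -2 + n$
$K{\left(p \right)} = p \left(-2 + 2 p\right)$ ($K{\left(p \right)} = p \left(p + \left(-2 + p\right)\right) = p \left(-2 + 2 p\right)$)
$y{\left(T \right)} = T$ ($y{\left(T \right)} = 0 + T = T$)
$c{\left(v \right)} = 4 v$ ($c{\left(v \right)} = -12 + 4 \left(3 + v\right) = -12 + \left(12 + 4 v\right) = 4 v$)
$g{\left(D \right)} = - 24 D \left(-1 + D\right)$ ($g{\left(D \right)} = 4 \left(-3\right) 2 D \left(-1 + D\right) = - 12 \cdot 2 D \left(-1 + D\right) = - 24 D \left(-1 + D\right)$)
$g^{3}{\left(-4 \right)} = \left(24 \left(-4\right) \left(1 - -4\right)\right)^{3} = \left(24 \left(-4\right) \left(1 + 4\right)\right)^{3} = \left(24 \left(-4\right) 5\right)^{3} = \left(-480\right)^{3} = -110592000$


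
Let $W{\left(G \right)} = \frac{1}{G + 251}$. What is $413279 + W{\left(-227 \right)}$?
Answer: $\frac{9918697}{24} \approx 4.1328 \cdot 10^{5}$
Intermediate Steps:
$W{\left(G \right)} = \frac{1}{251 + G}$
$413279 + W{\left(-227 \right)} = 413279 + \frac{1}{251 - 227} = 413279 + \frac{1}{24} = \frac{9918697}{24}$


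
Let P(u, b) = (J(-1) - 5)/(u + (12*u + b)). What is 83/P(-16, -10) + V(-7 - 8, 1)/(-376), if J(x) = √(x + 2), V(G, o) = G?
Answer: 1700851/376 ≈ 4523.5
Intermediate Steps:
J(x) = √(2 + x)
P(u, b) = -4/(b + 13*u) (P(u, b) = (√(2 - 1) - 5)/(u + (12*u + b)) = (√1 - 5)/(u + (b + 12*u)) = (1 - 5)/(b + 13*u) = -4/(b + 13*u))
83/P(-16, -10) + V(-7 - 8, 1)/(-376) = 83/((-4/(-10 + 13*(-16)))) + (-7 - 8)/(-376) = 83/((-4/(-10 - 208))) - 15*(-1/376) = 83/((-4/(-218))) + 15/376 = 83/((-4*(-1/218))) + 15/376 = 83/(2/109) + 15/376 = 83*(109/2) + 15/376 = 9047/2 + 15/376 = 1700851/376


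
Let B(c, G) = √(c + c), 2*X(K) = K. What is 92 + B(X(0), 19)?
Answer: 92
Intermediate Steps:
X(K) = K/2
B(c, G) = √2*√c (B(c, G) = √(2*c) = √2*√c)
92 + B(X(0), 19) = 92 + √2*√((½)*0) = 92 + √2*√0 = 92 + √2*0 = 92 + 0 = 92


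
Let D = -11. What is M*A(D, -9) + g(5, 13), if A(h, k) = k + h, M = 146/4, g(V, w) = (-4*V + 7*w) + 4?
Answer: -655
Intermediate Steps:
g(V, w) = 4 - 4*V + 7*w
M = 73/2 (M = 146*(¼) = 73/2 ≈ 36.500)
A(h, k) = h + k
M*A(D, -9) + g(5, 13) = 73*(-11 - 9)/2 + (4 - 4*5 + 7*13) = (73/2)*(-20) + (4 - 20 + 91) = -730 + 75 = -655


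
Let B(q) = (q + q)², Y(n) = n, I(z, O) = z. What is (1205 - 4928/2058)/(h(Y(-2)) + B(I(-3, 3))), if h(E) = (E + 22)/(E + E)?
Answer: 176783/4557 ≈ 38.794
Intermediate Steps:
h(E) = (22 + E)/(2*E) (h(E) = (22 + E)/((2*E)) = (22 + E)*(1/(2*E)) = (22 + E)/(2*E))
B(q) = 4*q² (B(q) = (2*q)² = 4*q²)
(1205 - 4928/2058)/(h(Y(-2)) + B(I(-3, 3))) = (1205 - 4928/2058)/((½)*(22 - 2)/(-2) + 4*(-3)²) = (1205 - 4928*1/2058)/((½)*(-½)*20 + 4*9) = (1205 - 352/147)/(-5 + 36) = (176783/147)/31 = (176783/147)*(1/31) = 176783/4557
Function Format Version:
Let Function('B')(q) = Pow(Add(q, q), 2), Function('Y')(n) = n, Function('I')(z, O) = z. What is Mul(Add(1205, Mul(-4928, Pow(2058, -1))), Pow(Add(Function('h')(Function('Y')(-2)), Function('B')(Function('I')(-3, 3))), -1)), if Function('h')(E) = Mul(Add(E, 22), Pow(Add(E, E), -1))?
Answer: Rational(176783, 4557) ≈ 38.794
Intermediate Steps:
Function('h')(E) = Mul(Rational(1, 2), Pow(E, -1), Add(22, E)) (Function('h')(E) = Mul(Add(22, E), Pow(Mul(2, E), -1)) = Mul(Add(22, E), Mul(Rational(1, 2), Pow(E, -1))) = Mul(Rational(1, 2), Pow(E, -1), Add(22, E)))
Function('B')(q) = Mul(4, Pow(q, 2)) (Function('B')(q) = Pow(Mul(2, q), 2) = Mul(4, Pow(q, 2)))
Mul(Add(1205, Mul(-4928, Pow(2058, -1))), Pow(Add(Function('h')(Function('Y')(-2)), Function('B')(Function('I')(-3, 3))), -1)) = Mul(Add(1205, Mul(-4928, Pow(2058, -1))), Pow(Add(Mul(Rational(1, 2), Pow(-2, -1), Add(22, -2)), Mul(4, Pow(-3, 2))), -1)) = Mul(Add(1205, Mul(-4928, Rational(1, 2058))), Pow(Add(Mul(Rational(1, 2), Rational(-1, 2), 20), Mul(4, 9)), -1)) = Mul(Add(1205, Rational(-352, 147)), Pow(Add(-5, 36), -1)) = Mul(Rational(176783, 147), Pow(31, -1)) = Mul(Rational(176783, 147), Rational(1, 31)) = Rational(176783, 4557)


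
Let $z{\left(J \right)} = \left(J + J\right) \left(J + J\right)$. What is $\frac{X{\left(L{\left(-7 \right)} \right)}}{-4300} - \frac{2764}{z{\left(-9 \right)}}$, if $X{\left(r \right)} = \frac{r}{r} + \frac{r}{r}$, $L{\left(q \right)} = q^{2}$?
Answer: $- \frac{1485731}{174150} \approx -8.5313$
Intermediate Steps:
$z{\left(J \right)} = 4 J^{2}$ ($z{\left(J \right)} = 2 J 2 J = 4 J^{2}$)
$X{\left(r \right)} = 2$ ($X{\left(r \right)} = 1 + 1 = 2$)
$\frac{X{\left(L{\left(-7 \right)} \right)}}{-4300} - \frac{2764}{z{\left(-9 \right)}} = \frac{2}{-4300} - \frac{2764}{4 \left(-9\right)^{2}} = 2 \left(- \frac{1}{4300}\right) - \frac{2764}{4 \cdot 81} = - \frac{1}{2150} - \frac{2764}{324} = - \frac{1}{2150} - \frac{691}{81} = - \frac{1485731}{174150}$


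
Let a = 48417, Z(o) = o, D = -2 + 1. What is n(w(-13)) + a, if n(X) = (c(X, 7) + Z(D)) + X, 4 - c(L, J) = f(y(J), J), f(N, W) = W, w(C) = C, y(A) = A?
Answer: 48400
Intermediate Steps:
D = -1
c(L, J) = 4 - J
n(X) = -4 + X (n(X) = ((4 - 1*7) - 1) + X = ((4 - 7) - 1) + X = (-3 - 1) + X = -4 + X)
n(w(-13)) + a = (-4 - 13) + 48417 = -17 + 48417 = 48400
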